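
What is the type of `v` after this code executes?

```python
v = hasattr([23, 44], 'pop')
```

hasattr() returns bool

bool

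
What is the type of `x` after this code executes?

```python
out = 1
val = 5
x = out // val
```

int // int returns int (1 // 5 = 0)

int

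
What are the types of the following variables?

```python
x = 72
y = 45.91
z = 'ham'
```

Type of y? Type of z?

y is float; z is str

float, str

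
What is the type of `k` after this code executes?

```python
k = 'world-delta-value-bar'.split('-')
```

str.split() returns list

list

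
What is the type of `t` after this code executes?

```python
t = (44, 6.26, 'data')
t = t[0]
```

Index 0 of tuple is 44 which is int

int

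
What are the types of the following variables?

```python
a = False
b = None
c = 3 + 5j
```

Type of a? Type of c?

a is bool; c is complex

bool, complex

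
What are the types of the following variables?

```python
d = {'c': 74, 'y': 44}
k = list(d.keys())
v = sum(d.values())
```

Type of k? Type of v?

list(...) returns list; sum of int values returns int

list, int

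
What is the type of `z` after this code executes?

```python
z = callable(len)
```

callable() returns bool

bool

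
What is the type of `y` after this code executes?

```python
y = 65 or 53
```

'or' returns the first truthy value (65, which is int)

int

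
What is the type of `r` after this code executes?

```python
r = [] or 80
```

'or' returns first truthy value (80, which is int)

int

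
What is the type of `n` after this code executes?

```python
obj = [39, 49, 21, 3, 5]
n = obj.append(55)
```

list.append() returns None (mutates in place)

NoneType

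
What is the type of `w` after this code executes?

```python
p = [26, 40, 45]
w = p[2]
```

Indexing a list of ints returns int (p[2] = 45)

int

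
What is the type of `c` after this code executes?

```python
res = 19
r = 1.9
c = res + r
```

int + float returns float (19 + 1.9 = 20.9)

float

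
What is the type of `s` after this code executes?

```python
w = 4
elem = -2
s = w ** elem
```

int ** negative int returns float

float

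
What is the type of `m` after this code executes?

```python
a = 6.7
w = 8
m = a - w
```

float - int returns float (6.7 - 8 = -1.3)

float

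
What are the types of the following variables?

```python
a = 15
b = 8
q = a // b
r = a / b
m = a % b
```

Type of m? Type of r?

int % int returns int; int / int returns float

int, float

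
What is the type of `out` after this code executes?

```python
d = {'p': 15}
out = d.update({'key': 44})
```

dict.update() returns None

NoneType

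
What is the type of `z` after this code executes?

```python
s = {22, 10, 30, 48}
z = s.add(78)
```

set.add() returns None (mutates in place)

NoneType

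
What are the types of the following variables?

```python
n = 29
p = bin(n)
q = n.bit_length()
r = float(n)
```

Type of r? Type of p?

float() returns float; bin() returns str

float, str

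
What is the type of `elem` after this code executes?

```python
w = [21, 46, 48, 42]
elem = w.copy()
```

list.copy() returns list

list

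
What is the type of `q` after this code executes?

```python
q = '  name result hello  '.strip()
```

str.strip() returns str

str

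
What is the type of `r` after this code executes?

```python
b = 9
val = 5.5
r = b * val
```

int * float returns float (9 * 5.5 = 49.5)

float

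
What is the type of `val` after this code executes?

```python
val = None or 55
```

'or' with None returns the other value (55, int)

int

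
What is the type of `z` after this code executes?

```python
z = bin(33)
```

bin() returns str representation

str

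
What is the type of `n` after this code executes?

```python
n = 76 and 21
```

'and' returns the last value when all truthy (21, which is int)

int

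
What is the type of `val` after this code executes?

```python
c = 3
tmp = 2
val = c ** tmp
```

int ** positive int returns int (3 ** 2 = 9)

int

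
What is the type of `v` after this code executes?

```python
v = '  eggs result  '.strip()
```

str.strip() returns str

str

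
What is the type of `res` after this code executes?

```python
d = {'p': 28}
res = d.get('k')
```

dict.get() returns None when key 'k' is not found and no default given

NoneType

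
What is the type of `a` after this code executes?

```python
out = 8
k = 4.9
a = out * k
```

int * float returns float (8 * 4.9 = 39.2)

float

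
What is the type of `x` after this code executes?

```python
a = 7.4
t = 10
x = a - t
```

float - int returns float (7.4 - 10 = -2.6)

float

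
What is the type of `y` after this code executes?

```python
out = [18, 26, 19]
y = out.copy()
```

list.copy() returns list

list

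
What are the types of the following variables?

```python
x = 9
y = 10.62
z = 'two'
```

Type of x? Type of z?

x is int; z is str

int, str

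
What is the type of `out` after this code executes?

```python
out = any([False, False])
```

any() returns bool

bool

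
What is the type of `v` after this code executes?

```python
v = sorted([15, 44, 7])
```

sorted() always returns list

list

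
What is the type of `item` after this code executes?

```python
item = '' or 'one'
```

'or' returns first truthy value ('one', which is str)

str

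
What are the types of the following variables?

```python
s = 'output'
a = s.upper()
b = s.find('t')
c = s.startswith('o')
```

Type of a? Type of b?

str.upper() returns str; str.find() returns int

str, int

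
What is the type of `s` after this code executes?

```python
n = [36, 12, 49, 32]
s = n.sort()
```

list.sort() returns None (sorts in place)

NoneType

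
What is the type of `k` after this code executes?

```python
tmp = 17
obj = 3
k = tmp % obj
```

int % int returns int (17 % 3 = 2)

int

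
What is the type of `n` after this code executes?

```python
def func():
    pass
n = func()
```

A function with no return statement returns None

NoneType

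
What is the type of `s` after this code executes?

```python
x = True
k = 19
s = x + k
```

bool + int returns int (True is 1, so 1 + 19 = 20)

int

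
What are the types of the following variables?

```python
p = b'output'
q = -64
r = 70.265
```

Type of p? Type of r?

p is bytes; r is float

bytes, float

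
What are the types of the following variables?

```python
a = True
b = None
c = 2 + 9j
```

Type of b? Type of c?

b is NoneType; c is complex

NoneType, complex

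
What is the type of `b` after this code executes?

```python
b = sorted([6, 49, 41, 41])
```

sorted() always returns list

list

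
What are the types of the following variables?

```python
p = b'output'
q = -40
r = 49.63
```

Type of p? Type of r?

p is bytes; r is float

bytes, float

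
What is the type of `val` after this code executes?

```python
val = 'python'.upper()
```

str.upper() returns str

str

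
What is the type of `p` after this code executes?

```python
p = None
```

None has type NoneType

NoneType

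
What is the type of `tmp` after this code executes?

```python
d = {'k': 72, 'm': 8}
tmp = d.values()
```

.values() returns a dict_values view object

dict_values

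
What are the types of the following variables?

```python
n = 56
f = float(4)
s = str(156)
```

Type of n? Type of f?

n is int; f is float

int, float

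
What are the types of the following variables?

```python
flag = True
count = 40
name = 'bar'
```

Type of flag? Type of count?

flag is bool; count is int

bool, int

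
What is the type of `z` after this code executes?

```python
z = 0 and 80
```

'and' returns the first falsy value (0, which is int)

int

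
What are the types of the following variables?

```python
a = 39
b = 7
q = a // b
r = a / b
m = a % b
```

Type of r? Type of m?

int / int returns float; int % int returns int

float, int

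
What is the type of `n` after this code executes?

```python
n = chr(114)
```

chr() returns str (single character)

str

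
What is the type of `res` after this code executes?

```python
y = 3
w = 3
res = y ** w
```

int ** positive int returns int (3 ** 3 = 27)

int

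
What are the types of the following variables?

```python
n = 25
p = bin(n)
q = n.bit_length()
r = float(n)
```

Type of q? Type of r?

int.bit_length() returns int; float() returns float

int, float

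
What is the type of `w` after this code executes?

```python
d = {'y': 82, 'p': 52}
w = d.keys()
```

.keys() returns a dict_keys view object

dict_keys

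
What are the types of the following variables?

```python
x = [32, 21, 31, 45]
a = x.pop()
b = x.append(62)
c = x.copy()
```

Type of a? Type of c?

list.pop() returns the element (int); list.copy() returns list

int, list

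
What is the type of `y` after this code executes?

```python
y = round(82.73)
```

round() with no ndigits arg returns int

int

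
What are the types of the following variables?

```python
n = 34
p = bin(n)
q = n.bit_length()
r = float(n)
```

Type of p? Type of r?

bin() returns str; float() returns float

str, float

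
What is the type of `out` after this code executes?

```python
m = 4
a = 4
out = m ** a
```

int ** positive int returns int (4 ** 4 = 256)

int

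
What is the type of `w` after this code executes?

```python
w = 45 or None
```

'or' returns first truthy value (45, int)

int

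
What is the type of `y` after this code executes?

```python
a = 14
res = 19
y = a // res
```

int // int returns int (14 // 19 = 0)

int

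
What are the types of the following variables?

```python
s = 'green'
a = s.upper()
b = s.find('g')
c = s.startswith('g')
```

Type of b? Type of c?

str.find() returns int; str.startswith() returns bool

int, bool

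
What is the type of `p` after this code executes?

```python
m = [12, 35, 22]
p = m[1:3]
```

Slicing a list always returns a list

list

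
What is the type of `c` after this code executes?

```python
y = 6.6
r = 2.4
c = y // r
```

float // float returns float (floor division preserves float type)

float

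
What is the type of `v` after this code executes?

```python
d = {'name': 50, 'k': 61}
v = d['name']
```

Accessing dict[str, int] with key 'name' returns int value 50

int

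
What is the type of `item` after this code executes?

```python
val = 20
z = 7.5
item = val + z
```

int + float returns float (20 + 7.5 = 27.5)

float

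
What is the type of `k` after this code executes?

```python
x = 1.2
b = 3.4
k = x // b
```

float // float returns float (floor division preserves float type)

float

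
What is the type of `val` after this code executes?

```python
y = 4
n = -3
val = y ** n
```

int ** negative int returns float

float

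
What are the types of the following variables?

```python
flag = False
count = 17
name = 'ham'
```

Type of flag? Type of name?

flag is bool; name is str

bool, str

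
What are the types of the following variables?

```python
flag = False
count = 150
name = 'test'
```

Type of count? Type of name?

count is int; name is str

int, str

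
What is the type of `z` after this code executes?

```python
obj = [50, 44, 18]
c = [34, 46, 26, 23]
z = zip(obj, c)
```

zip() returns a zip iterator object

zip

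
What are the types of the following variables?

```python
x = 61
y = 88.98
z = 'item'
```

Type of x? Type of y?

x is int; y is float

int, float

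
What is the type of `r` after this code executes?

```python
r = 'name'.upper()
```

str.upper() returns str

str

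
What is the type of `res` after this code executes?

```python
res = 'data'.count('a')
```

str.count() returns int

int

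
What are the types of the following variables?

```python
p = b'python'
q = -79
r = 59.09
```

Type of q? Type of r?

q is int; r is float

int, float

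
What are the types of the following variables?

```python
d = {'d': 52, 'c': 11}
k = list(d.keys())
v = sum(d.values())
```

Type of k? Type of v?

list(...) returns list; sum of int values returns int

list, int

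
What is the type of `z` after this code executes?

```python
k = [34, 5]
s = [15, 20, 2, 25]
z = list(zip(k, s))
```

list(zip(...)) returns a list of tuples

list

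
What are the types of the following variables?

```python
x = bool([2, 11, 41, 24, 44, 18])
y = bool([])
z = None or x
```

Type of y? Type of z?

bool() returns bool; None or <bool> returns the bool

bool, bool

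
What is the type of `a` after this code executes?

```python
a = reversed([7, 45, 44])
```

reversed() on a list returns a list_reverseiterator

list_reverseiterator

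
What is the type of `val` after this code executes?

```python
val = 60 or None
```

'or' returns first truthy value (60, int)

int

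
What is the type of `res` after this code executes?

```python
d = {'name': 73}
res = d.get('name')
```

dict.get() returns the value (int) when key is found

int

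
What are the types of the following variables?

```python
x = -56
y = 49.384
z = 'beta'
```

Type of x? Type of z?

x is int; z is str

int, str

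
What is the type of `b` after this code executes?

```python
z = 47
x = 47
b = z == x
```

Equality comparison returns bool

bool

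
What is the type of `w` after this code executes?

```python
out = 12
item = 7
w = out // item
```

int // int returns int (12 // 7 = 1)

int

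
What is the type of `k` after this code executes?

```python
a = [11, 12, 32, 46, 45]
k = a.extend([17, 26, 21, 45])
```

list.extend() returns None

NoneType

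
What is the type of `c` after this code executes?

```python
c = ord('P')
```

ord() returns int (Unicode code point)

int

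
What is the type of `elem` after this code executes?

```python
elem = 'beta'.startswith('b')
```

str.startswith() returns bool

bool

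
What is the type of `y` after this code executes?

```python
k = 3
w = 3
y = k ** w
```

int ** positive int returns int (3 ** 3 = 27)

int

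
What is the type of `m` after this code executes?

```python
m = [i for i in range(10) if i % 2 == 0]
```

A list comprehension [...] produces a list

list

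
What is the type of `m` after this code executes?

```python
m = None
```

None has type NoneType

NoneType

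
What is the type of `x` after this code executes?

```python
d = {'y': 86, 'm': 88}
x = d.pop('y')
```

dict.pop() returns the value (int)

int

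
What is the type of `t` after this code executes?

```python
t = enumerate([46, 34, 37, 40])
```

enumerate() returns an enumerate iterator object

enumerate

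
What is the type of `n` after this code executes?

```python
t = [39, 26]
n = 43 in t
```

'in' operator returns bool

bool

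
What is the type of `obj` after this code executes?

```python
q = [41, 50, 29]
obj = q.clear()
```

list.clear() returns None

NoneType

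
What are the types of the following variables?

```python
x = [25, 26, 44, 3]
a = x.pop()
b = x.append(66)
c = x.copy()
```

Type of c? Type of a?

list.copy() returns list; list.pop() returns the element (int)

list, int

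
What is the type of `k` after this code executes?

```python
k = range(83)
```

range() returns a range object

range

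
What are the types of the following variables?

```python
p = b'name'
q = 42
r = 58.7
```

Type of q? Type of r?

q is int; r is float

int, float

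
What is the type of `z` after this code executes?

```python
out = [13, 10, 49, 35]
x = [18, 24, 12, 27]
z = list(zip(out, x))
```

list(zip(...)) returns a list of tuples

list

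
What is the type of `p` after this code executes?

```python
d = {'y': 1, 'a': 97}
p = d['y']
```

Accessing dict[str, int] with key 'y' returns int value 1

int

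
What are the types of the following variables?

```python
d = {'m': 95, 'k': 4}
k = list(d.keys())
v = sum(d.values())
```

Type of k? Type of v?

list(...) returns list; sum of int values returns int

list, int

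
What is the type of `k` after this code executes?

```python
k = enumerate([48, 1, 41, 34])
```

enumerate() returns an enumerate iterator object

enumerate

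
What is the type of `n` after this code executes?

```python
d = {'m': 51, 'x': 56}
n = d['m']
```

Accessing dict[str, int] with key 'm' returns int value 51

int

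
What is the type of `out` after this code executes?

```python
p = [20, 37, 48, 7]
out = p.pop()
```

list.pop() returns the popped element (int here)

int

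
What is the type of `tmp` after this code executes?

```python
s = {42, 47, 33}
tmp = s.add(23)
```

set.add() returns None (mutates in place)

NoneType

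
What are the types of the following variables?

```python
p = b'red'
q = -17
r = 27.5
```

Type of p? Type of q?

p is bytes; q is int

bytes, int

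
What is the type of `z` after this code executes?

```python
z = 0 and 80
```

'and' returns the first falsy value (0, which is int)

int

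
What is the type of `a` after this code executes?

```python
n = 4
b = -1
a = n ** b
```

int ** negative int returns float

float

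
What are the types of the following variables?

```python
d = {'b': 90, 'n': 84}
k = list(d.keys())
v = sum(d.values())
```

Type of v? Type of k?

sum of int values returns int; list(...) returns list

int, list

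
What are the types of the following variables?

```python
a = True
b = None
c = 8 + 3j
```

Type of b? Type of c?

b is NoneType; c is complex

NoneType, complex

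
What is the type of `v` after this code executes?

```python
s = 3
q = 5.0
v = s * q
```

int * float returns float (3 * 5.0 = 15.0)

float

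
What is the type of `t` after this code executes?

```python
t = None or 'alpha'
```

'or' with None returns the other value ('alpha', str)

str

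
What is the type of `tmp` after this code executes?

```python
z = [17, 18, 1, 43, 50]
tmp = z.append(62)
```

list.append() returns None (mutates in place)

NoneType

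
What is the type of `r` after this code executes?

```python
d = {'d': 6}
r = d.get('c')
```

dict.get() returns None when key 'c' is not found and no default given

NoneType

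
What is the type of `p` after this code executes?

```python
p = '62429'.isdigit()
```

str.isdigit() returns bool

bool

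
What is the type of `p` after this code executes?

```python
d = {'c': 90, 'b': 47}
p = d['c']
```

Accessing dict[str, int] with key 'c' returns int value 90

int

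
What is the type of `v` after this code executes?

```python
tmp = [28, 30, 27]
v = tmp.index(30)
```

list.index() returns int

int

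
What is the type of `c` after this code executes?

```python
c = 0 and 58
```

'and' returns the first falsy value (0, which is int)

int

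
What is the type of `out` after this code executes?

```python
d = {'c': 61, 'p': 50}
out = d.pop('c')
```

dict.pop() returns the value (int)

int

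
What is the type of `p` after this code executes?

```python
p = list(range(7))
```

list(range(...)) returns list

list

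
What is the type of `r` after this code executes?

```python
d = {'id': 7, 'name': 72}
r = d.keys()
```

.keys() returns a dict_keys view object

dict_keys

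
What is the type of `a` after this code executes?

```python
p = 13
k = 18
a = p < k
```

Comparison operators return bool

bool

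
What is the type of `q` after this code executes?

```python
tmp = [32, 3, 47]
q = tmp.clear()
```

list.clear() returns None

NoneType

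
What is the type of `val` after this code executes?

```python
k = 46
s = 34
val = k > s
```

Comparison operators return bool

bool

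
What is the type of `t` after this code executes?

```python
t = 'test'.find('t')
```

str.find() returns int (index, or -1)

int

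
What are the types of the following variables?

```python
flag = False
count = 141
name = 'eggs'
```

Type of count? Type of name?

count is int; name is str

int, str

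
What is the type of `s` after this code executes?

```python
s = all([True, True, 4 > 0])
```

all() returns bool

bool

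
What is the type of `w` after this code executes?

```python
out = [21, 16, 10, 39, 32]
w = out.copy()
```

list.copy() returns list

list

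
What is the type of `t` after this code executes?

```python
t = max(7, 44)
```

max() of ints returns int

int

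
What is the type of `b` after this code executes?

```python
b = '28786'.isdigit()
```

str.isdigit() returns bool

bool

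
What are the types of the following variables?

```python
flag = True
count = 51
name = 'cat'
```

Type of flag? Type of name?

flag is bool; name is str

bool, str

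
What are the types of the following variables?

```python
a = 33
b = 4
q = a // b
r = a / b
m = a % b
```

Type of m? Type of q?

int % int returns int; int // int returns int

int, int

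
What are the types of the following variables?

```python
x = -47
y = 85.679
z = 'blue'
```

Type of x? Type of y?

x is int; y is float

int, float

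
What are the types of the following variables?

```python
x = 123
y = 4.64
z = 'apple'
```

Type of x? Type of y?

x is int; y is float

int, float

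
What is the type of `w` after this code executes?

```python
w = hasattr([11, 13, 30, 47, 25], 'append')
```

hasattr() returns bool

bool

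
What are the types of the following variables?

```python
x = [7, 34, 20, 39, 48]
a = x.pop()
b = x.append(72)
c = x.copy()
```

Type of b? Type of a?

list.append() returns None; list.pop() returns the element (int)

NoneType, int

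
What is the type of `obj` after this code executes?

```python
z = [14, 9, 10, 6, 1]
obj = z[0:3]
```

Slicing a list always returns a list

list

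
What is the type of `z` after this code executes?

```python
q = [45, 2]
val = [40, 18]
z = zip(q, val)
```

zip() returns a zip iterator object

zip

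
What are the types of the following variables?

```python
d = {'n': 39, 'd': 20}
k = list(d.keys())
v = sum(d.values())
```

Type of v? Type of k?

sum of int values returns int; list(...) returns list

int, list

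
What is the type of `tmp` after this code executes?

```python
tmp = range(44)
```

range() returns a range object

range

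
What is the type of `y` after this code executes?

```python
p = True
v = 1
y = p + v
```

bool + int returns int (True is 1, so 1 + 1 = 2)

int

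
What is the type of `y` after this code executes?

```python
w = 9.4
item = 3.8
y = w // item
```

float // float returns float (floor division preserves float type)

float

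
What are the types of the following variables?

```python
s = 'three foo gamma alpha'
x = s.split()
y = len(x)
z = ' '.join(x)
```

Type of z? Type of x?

str.join() returns str; str.split() returns list

str, list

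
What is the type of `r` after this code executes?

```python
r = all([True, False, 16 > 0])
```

all() returns bool

bool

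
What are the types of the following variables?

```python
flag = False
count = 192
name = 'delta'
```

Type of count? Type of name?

count is int; name is str

int, str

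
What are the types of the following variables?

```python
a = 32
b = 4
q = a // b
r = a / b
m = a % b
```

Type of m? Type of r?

int % int returns int; int / int returns float

int, float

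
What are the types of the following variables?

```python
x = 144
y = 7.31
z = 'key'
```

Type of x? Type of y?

x is int; y is float

int, float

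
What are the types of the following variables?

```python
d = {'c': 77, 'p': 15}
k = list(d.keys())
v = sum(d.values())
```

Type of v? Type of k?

sum of int values returns int; list(...) returns list

int, list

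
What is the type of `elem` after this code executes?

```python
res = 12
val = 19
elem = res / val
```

int / int always returns float in Python 3 (12 / 19 = 0.631579)

float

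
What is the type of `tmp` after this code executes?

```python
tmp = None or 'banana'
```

'or' with None returns the other value ('banana', str)

str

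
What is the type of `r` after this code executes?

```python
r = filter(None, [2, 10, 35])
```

filter() returns a filter iterator object

filter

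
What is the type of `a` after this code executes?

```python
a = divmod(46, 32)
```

divmod() returns a tuple (quotient, remainder)

tuple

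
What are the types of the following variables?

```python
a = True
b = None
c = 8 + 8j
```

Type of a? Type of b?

a is bool; b is NoneType

bool, NoneType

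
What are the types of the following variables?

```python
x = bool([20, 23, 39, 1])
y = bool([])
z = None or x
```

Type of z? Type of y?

None or <bool> returns the bool; bool() returns bool

bool, bool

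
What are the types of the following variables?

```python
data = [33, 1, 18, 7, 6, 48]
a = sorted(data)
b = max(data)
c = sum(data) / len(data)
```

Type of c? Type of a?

int / int returns float; sorted() returns list

float, list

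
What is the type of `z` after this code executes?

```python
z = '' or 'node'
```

'or' returns first truthy value ('node', which is str)

str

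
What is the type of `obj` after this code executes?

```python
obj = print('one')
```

print() returns None

NoneType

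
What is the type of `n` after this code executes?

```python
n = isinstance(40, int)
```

isinstance() returns bool

bool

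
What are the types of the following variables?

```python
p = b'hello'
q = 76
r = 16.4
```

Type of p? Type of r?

p is bytes; r is float

bytes, float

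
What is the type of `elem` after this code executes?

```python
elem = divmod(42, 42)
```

divmod() returns a tuple (quotient, remainder)

tuple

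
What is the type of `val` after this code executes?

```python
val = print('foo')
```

print() returns None

NoneType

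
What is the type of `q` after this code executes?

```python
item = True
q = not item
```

'not' always returns bool

bool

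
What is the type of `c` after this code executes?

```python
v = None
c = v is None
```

'is' comparison returns bool

bool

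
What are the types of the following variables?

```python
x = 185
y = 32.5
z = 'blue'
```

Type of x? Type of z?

x is int; z is str

int, str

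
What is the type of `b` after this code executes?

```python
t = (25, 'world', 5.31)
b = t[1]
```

Index 1 of tuple is 'world' which is str

str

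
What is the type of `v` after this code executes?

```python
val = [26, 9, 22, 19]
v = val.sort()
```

list.sort() returns None (sorts in place)

NoneType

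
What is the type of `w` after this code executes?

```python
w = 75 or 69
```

'or' returns the first truthy value (75, which is int)

int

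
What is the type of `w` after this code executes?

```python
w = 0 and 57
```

'and' returns the first falsy value (0, which is int)

int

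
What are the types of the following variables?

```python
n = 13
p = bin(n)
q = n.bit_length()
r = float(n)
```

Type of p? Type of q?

bin() returns str; int.bit_length() returns int

str, int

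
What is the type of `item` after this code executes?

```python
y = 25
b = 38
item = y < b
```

Comparison operators return bool

bool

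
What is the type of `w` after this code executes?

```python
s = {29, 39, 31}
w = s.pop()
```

Popping from a set of ints returns int

int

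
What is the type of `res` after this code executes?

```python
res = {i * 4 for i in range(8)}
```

A set comprehension {expr for x in iterable} produces a set

set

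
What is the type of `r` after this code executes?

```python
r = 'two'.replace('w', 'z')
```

str.replace() returns str

str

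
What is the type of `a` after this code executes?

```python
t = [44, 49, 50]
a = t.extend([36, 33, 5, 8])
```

list.extend() returns None

NoneType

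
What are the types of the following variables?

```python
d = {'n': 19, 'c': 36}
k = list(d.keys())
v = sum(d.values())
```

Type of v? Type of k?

sum of int values returns int; list(...) returns list

int, list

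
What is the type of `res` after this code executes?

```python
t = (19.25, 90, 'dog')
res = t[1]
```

Index 1 of tuple is 90 which is int

int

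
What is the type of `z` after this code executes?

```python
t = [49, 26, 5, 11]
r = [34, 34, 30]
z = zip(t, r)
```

zip() returns a zip iterator object

zip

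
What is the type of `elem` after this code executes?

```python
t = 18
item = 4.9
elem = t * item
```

int * float returns float (18 * 4.9 = 88.2)

float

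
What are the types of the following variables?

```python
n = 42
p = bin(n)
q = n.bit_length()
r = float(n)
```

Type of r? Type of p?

float() returns float; bin() returns str

float, str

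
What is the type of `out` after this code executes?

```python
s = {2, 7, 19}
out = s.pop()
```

Popping from a set of ints returns int

int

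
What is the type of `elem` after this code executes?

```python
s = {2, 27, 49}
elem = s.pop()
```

Popping from a set of ints returns int

int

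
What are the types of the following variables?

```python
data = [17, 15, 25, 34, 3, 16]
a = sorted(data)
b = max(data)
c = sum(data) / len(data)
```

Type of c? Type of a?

int / int returns float; sorted() returns list

float, list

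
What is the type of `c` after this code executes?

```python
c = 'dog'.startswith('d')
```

str.startswith() returns bool

bool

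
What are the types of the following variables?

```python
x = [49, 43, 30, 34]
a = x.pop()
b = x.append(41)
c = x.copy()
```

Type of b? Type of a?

list.append() returns None; list.pop() returns the element (int)

NoneType, int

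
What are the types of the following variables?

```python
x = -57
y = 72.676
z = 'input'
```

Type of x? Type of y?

x is int; y is float

int, float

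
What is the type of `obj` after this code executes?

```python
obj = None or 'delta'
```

'or' with None returns the other value ('delta', str)

str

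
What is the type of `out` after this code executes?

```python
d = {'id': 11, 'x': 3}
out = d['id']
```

Accessing dict[str, int] with key 'id' returns int value 11

int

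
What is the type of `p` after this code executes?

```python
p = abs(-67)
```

abs() of int returns int

int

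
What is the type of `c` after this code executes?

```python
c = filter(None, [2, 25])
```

filter() returns a filter iterator object

filter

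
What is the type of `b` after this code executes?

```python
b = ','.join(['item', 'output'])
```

str.join() returns str

str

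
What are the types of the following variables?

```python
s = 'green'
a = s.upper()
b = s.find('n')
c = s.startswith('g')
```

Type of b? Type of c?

str.find() returns int; str.startswith() returns bool

int, bool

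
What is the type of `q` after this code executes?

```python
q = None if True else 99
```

Ternary: condition is True, if branch (None) taken → NoneType

NoneType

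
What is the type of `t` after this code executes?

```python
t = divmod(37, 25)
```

divmod() returns a tuple (quotient, remainder)

tuple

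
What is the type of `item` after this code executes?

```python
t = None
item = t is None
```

'is' comparison returns bool

bool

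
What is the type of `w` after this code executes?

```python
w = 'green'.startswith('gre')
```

str.startswith() returns bool

bool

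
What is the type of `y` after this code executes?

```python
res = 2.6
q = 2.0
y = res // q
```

float // float returns float (floor division preserves float type)

float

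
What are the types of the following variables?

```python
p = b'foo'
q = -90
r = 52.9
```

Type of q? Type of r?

q is int; r is float

int, float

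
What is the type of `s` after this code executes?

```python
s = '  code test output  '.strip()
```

str.strip() returns str

str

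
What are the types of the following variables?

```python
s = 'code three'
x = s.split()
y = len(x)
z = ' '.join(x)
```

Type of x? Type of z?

str.split() returns list; str.join() returns str

list, str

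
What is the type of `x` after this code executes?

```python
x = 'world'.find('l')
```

str.find() returns int (index, or -1)

int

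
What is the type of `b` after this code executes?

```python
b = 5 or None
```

'or' returns first truthy value (5, int)

int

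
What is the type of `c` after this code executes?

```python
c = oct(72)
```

oct() returns str representation

str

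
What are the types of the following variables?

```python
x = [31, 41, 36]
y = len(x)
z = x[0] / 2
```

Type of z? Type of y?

int / int returns float; len() returns int

float, int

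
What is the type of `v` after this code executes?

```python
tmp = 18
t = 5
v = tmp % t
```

int % int returns int (18 % 5 = 3)

int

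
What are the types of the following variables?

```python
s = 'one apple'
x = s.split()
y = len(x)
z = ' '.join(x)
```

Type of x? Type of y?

str.split() returns list; len() returns int

list, int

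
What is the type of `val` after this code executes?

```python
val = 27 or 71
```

'or' returns the first truthy value (27, which is int)

int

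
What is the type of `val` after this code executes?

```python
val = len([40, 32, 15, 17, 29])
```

len() always returns int

int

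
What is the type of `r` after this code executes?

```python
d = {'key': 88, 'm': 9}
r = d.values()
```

.values() returns a dict_values view object

dict_values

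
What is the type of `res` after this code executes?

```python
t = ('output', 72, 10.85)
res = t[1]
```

Index 1 of tuple is 72 which is int

int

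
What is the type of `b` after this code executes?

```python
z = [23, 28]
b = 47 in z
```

'in' operator returns bool

bool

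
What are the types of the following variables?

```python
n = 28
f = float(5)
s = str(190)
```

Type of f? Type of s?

f is float; s is str

float, str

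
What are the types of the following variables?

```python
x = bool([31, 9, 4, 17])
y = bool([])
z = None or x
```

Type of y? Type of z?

bool() returns bool; None or <bool> returns the bool

bool, bool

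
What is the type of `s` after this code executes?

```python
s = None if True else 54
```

Ternary: condition is True, if branch (None) taken → NoneType

NoneType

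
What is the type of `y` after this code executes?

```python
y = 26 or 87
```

'or' returns the first truthy value (26, which is int)

int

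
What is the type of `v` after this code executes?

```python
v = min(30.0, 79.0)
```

min() of floats returns float

float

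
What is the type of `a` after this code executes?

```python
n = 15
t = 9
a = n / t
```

int / int always returns float in Python 3 (15 / 9 = 1.66667)

float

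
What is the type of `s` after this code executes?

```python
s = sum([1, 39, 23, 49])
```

sum() of ints returns int

int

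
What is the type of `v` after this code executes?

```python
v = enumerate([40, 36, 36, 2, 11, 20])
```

enumerate() returns an enumerate iterator object

enumerate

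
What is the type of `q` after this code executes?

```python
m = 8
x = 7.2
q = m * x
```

int * float returns float (8 * 7.2 = 57.6)

float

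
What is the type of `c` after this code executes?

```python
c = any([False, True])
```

any() returns bool

bool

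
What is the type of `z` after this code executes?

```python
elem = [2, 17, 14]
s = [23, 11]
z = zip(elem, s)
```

zip() returns a zip iterator object

zip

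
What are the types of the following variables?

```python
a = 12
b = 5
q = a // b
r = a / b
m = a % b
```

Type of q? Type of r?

int // int returns int; int / int returns float

int, float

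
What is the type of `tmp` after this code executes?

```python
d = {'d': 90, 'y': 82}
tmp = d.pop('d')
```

dict.pop() returns the value (int)

int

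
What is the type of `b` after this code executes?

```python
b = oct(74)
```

oct() returns str representation

str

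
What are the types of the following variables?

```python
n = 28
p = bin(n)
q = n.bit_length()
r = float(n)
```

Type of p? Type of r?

bin() returns str; float() returns float

str, float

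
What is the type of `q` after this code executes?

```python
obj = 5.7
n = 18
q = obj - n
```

float - int returns float (5.7 - 18 = -12.3)

float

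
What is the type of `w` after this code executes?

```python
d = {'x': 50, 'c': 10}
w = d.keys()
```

.keys() returns a dict_keys view object

dict_keys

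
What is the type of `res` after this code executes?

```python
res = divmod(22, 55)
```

divmod() returns a tuple (quotient, remainder)

tuple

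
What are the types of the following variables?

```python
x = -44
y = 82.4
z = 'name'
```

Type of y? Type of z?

y is float; z is str

float, str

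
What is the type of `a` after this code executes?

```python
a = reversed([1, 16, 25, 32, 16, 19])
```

reversed() on a list returns a list_reverseiterator

list_reverseiterator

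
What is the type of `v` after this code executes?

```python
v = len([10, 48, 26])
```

len() always returns int

int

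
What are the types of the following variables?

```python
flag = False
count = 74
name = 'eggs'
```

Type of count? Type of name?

count is int; name is str

int, str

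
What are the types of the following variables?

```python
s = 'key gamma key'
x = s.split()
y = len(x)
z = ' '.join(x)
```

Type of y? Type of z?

len() returns int; str.join() returns str

int, str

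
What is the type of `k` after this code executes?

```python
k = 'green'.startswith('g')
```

str.startswith() returns bool

bool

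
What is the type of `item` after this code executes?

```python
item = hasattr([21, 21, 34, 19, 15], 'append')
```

hasattr() returns bool

bool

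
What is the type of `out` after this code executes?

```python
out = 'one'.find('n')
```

str.find() returns int (index, or -1)

int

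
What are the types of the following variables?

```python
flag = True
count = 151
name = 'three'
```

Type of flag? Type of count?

flag is bool; count is int

bool, int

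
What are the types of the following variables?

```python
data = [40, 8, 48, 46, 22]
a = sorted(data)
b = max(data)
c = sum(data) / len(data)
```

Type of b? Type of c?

max of ints returns int; int / int returns float

int, float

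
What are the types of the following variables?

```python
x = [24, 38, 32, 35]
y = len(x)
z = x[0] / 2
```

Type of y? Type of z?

len() returns int; int / int returns float

int, float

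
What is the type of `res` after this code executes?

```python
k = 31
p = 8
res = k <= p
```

Comparison operators return bool

bool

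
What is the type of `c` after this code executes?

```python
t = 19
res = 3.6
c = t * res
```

int * float returns float (19 * 3.6 = 68.4)

float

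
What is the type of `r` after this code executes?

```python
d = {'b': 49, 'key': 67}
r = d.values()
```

.values() returns a dict_values view object

dict_values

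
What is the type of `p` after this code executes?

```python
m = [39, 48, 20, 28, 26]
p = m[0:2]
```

Slicing a list always returns a list

list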